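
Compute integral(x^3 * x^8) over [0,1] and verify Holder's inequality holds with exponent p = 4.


Step 1: Exact integral of f*g = integral(x^11, 0, 1) = 1/12
     = 0.083333
Step 2: Holder bound with p=4, q=1.333333:
  ||f||_p = (integral x^12 dx)^(1/4) = (1/13)^(1/4) = 0.52664
  ||g||_q = (integral x^10.666667 dx)^(1/1.333333) = (1/11.666667)^(1/1.333333) = 0.158413
Step 3: Holder bound = ||f||_p * ||g||_q = 0.52664 * 0.158413 = 0.083427
Verification: 0.083333 <= 0.083427 (Holder holds)


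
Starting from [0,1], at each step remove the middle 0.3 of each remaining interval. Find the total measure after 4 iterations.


Step 1: At each step, fraction remaining = 1 - 0.3 = 0.7
Step 2: After 4 steps, measure = (0.7)^4
Step 3: Computing the power step by step:
  After step 1: 0.7
  After step 2: 0.49
  After step 3: 0.343
  After step 4: 0.2401
Result = 0.2401


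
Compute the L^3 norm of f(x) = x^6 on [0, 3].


Step 1: ||f||_3 = (integral_0^3 |x^6|^3 dx)^(1/3)
     = (integral_0^3 x^18 dx)^(1/3)
Step 2: integral_0^3 x^18 dx = [x^19/(19)] from 0 to 3 = 3^19/19
     = 1162261467/19 = 6.117166e+07
Step 3: ||f||_3 = (6.117166e+07)^(1/3) = 394.018621


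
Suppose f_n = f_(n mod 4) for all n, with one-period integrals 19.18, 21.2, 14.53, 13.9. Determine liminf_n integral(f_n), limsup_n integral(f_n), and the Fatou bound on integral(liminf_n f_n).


The sequence (integral(f_n)) is periodic with period 4, repeating the values 19.18, 21.2, 14.53, 13.9 indefinitely.
Step 1: For a periodic sequence, every tail (a_m, a_(m+1), ...) contains all 4 period values infinitely often.
Step 2: Hence inf of every tail = min of the period values = min(19.18, 21.2, 14.53, 13.9) = 13.9.
        liminf_n integral(f_n) = sup over m of (inf of tail from m) = 13.9.
Step 3: Similarly sup of every tail = max of the period values = 21.2.
        limsup_n integral(f_n) = 21.2.
Step 4: Fatou's lemma: integral(liminf_n f_n) <= liminf_n integral(f_n) = 13.9.
        So the integral of the pointwise liminf is at most 13.9.


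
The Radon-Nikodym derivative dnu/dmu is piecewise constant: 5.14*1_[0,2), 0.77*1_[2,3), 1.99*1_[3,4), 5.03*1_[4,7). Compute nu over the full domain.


Integrate each piece of the Radon-Nikodym derivative:
Step 1: integral_0^2 5.14 dx = 5.14*(2-0) = 5.14*2 = 10.28
Step 2: integral_2^3 0.77 dx = 0.77*(3-2) = 0.77*1 = 0.77
Step 3: integral_3^4 1.99 dx = 1.99*(4-3) = 1.99*1 = 1.99
Step 4: integral_4^7 5.03 dx = 5.03*(7-4) = 5.03*3 = 15.09
Total: 10.28 + 0.77 + 1.99 + 15.09 = 28.13


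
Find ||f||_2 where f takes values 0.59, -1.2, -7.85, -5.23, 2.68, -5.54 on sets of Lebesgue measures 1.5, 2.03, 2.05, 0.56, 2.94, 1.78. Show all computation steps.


Step 1: Compute |f_i|^2 for each value:
  |0.59|^2 = 0.3481
  |-1.2|^2 = 1.44
  |-7.85|^2 = 61.6225
  |-5.23|^2 = 27.3529
  |2.68|^2 = 7.1824
  |-5.54|^2 = 30.6916
Step 2: Multiply by measures and sum:
  0.3481 * 1.5 = 0.52215
  1.44 * 2.03 = 2.9232
  61.6225 * 2.05 = 126.326125
  27.3529 * 0.56 = 15.317624
  7.1824 * 2.94 = 21.116256
  30.6916 * 1.78 = 54.631048
Sum = 0.52215 + 2.9232 + 126.326125 + 15.317624 + 21.116256 + 54.631048 = 220.836403
Step 3: Take the p-th root:
||f||_2 = (220.836403)^(1/2) = 14.860565


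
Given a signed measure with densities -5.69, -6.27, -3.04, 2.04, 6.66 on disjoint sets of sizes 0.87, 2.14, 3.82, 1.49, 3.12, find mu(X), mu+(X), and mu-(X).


Step 1: Compute signed measure on each set:
  Set 1: -5.69 * 0.87 = -4.9503
  Set 2: -6.27 * 2.14 = -13.4178
  Set 3: -3.04 * 3.82 = -11.6128
  Set 4: 2.04 * 1.49 = 3.0396
  Set 5: 6.66 * 3.12 = 20.7792
Step 2: Total signed measure = (-4.9503) + (-13.4178) + (-11.6128) + (3.0396) + (20.7792)
     = -6.1621
Step 3: Positive part mu+(X) = sum of positive contributions = 23.8188
Step 4: Negative part mu-(X) = |sum of negative contributions| = 29.9809


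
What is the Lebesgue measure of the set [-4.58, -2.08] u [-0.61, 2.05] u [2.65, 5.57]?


For pairwise disjoint intervals, m(union) = sum of lengths.
= (-2.08 - -4.58) + (2.05 - -0.61) + (5.57 - 2.65)
= 2.5 + 2.66 + 2.92
= 8.08


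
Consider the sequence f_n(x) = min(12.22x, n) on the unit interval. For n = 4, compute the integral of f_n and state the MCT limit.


f(x) = 12.22x on [0,1]; f_n(x) = min(12.22x, n). At n = 4:
Step 1: f(x) reaches 4 at x = 4/12.22 = 0.327332
Step 2: integral(f_4) = integral(12.22x, 0, 0.327332) + integral(4, 0.327332, 1)
       = 12.22*0.327332^2/2 + 4*(1 - 0.327332)
       = 0.654664 + 2.690671
       = 3.345336
Step 3: As n -> infinity, f_n increases to f, so by MCT integral(f_n) -> integral(f) = 12.22/2 = 6.11.
Convergence: integral(f_4) = 3.345336 -> 6.11 as n -> infinity


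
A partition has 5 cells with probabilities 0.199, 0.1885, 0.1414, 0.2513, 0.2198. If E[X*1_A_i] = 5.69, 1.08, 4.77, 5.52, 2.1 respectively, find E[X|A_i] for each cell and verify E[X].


For each cell A_i: E[X|A_i] = E[X*1_A_i] / P(A_i)
Step 1: E[X|A_1] = 5.69 / 0.199 = 28.592965
Step 2: E[X|A_2] = 1.08 / 0.1885 = 5.729443
Step 3: E[X|A_3] = 4.77 / 0.1414 = 33.734088
Step 4: E[X|A_4] = 5.52 / 0.2513 = 21.965778
Step 5: E[X|A_5] = 2.1 / 0.2198 = 9.55414
Verification: E[X] = sum E[X*1_A_i] = 5.69 + 1.08 + 4.77 + 5.52 + 2.1 = 19.16


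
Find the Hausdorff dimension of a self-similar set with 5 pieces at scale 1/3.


For a self-similar set with N copies scaled by 1/r:
dim_H = log(N)/log(r) = log(5)/log(3)
= 1.609438/1.098612
= 1.464974


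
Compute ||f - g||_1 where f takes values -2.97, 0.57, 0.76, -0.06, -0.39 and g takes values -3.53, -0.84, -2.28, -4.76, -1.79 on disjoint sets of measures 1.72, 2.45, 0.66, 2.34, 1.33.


Step 1: Compute differences f_i - g_i:
  -2.97 - -3.53 = 0.56
  0.57 - -0.84 = 1.41
  0.76 - -2.28 = 3.04
  -0.06 - -4.76 = 4.7
  -0.39 - -1.79 = 1.4
Step 2: Compute |diff|^1 * measure for each set:
  |0.56|^1 * 1.72 = 0.56 * 1.72 = 0.9632
  |1.41|^1 * 2.45 = 1.41 * 2.45 = 3.4545
  |3.04|^1 * 0.66 = 3.04 * 0.66 = 2.0064
  |4.7|^1 * 2.34 = 4.7 * 2.34 = 10.998
  |1.4|^1 * 1.33 = 1.4 * 1.33 = 1.862
Step 3: Sum = 19.2841
Step 4: ||f-g||_1 = (19.2841)^(1/1) = 19.2841


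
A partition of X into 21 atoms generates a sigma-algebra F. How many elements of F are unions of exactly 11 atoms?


Each element of F is a union of some subset of the 21 atoms.
Elements that are unions of exactly 11 atoms correspond to 11-element subsets of the 21 atoms.
Count = C(21, 11) = 21! / (11! * 10!) = 352716.


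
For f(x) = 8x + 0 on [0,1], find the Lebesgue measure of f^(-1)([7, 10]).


f^(-1)([7, 10]) = {x : 7 <= 8x + 0 <= 10}
Solving: (7 - 0)/8 <= x <= (10 - 0)/8
= [0.875, 1.25]
Intersecting with [0,1]: [0.875, 1]
Measure = 1 - 0.875 = 0.125


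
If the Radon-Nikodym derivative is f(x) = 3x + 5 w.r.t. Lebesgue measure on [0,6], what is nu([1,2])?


nu(A) = integral_A (dnu/dmu) dmu = integral_1^2 (3x + 5) dx
Step 1: Antiderivative F(x) = (3/2)x^2 + 5x
Step 2: F(2) = (3/2)*2^2 + 5*2 = 6 + 10 = 16
Step 3: F(1) = (3/2)*1^2 + 5*1 = 1.5 + 5 = 6.5
Step 4: nu([1,2]) = F(2) - F(1) = 16 - 6.5 = 9.5


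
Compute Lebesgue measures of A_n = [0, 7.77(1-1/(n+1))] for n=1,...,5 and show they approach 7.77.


By continuity of measure from below: if A_n increases to A, then m(A_n) -> m(A).
Here A = [0, 7.77], so m(A) = 7.77
Step 1: a_1 = 7.77*(1 - 1/2) = 3.885, m(A_1) = 3.885
Step 2: a_2 = 7.77*(1 - 1/3) = 5.18, m(A_2) = 5.18
Step 3: a_3 = 7.77*(1 - 1/4) = 5.8275, m(A_3) = 5.8275
Step 4: a_4 = 7.77*(1 - 1/5) = 6.216, m(A_4) = 6.216
Step 5: a_5 = 7.77*(1 - 1/6) = 6.475, m(A_5) = 6.475
Limit: m(A_n) -> m([0,7.77]) = 7.77


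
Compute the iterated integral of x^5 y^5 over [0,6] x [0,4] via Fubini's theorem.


By Fubini's theorem, the double integral factors as a product of single integrals:
Step 1: integral_0^6 x^5 dx = [x^6/6] from 0 to 6
     = 6^6/6 = 7776
Step 2: integral_0^4 y^5 dy = [y^6/6] from 0 to 4
     = 4^6/6 = 682.666667
Step 3: Double integral = 7776 * 682.666667 = 5.308416e+06


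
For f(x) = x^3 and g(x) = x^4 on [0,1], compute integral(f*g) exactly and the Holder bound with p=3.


Step 1: Exact integral of f*g = integral(x^7, 0, 1) = 1/8
     = 0.125
Step 2: Holder bound with p=3, q=1.5:
  ||f||_p = (integral x^9 dx)^(1/3) = (1/10)^(1/3) = 0.464159
  ||g||_q = (integral x^6 dx)^(1/1.5) = (1/7)^(1/1.5) = 0.273276
Step 3: Holder bound = ||f||_p * ||g||_q = 0.464159 * 0.273276 = 0.126843
Verification: 0.125 <= 0.126843 (Holder holds)


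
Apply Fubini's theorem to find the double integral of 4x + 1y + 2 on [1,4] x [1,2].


By Fubini, integrate in x first, then y.
Step 1: Fix y, integrate over x in [1,4]:
  integral(4x + 1y + 2, x=1..4)
  = 4*(4^2 - 1^2)/2 + (1y + 2)*(4 - 1)
  = 30 + (1y + 2)*3
  = 30 + 3y + 6
  = 36 + 3y
Step 2: Integrate over y in [1,2]:
  integral(36 + 3y, y=1..2)
  = 36*1 + 3*(2^2 - 1^2)/2
  = 36 + 4.5
  = 40.5


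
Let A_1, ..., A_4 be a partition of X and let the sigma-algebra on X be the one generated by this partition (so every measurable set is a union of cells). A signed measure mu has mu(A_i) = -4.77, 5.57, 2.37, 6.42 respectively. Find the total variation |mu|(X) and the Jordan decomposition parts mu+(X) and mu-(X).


Step 1: Every measurable set is a union of atoms (the cells / points), so a Hahn decomposition is
  obtained by grouping atoms by sign: P = union of atoms with mu > 0, N = union of the remaining atoms.
  Atoms in P (indices): 2, 3, 4;  atoms in N (indices): 1
  Positive values: 5.57, 2.37, 6.42
  Negative values: -4.77
Step 2: mu+(X) = mu(P) = sum of positive atom values = 14.36
Step 3: mu-(X) = -mu(N) = sum of |negative atom values| = 4.77
Step 4: |mu|(X) = mu+(X) + mu-(X) = 14.36 + 4.77 = 19.13


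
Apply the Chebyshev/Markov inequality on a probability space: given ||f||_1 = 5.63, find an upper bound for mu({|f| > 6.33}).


Chebyshev/Markov inequality: mu(|f| > eps) <= (||f||_p / eps)^p
Step 1: ||f||_1 / eps = 5.63 / 6.33 = 0.889415
Step 2: Raise to power p = 1:
  (0.889415)^1 = 0.889415
Step 3: Therefore mu(|f| > 6.33) <= 0.889415


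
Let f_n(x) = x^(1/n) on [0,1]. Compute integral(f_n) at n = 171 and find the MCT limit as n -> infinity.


At n = 171: f_171(x) = x^(1/171).
Step 1: integral(x^(1/171), 0, 1) = [x^(1/171+1) / (1/171+1)] from 0 to 1
     = 1 / (1/171 + 1) = 1 / ((171+1)/171) = 171/(171+1)
     = 171/172 = 0.994186
Step 2: As n -> infinity, f_n(x) = x^(1/n) -> 1 for x in (0,1], and f_n is increasing in n.
By MCT, lim_n integral(f_n) = integral(lim_n f_n) = integral(1, 0, 1) = 1.
Step 3: Verify convergence: 171/172 = 0.994186 -> 1


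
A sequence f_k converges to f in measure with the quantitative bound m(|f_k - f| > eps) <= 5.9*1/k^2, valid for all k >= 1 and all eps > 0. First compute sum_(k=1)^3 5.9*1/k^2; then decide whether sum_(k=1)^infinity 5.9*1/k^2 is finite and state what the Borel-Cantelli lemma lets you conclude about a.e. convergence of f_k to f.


Step 1: List the terms 5.9*1/k^2 for k = 1 to 3:
  k=1: 5.9
  k=2: 1.475
  k=3: 0.655556
Step 2: Partial sum = 5.9 + 1.475 + 0.655556
     = 8.030556
Step 3: The full series sum_(k>=1) 5.9*1/k^2 converges (p-series with p = 2 > 1; a constant multiple of a convergent series converges).
Step 4: Fix eps > 0. Since sum_k m(|f_k - f| > eps) < infinity, the Borel-Cantelli lemma gives
        m(limsup_k {|f_k - f| > eps}) = 0, i.e. for a.e. x, |f_k(x) - f(x)| <= eps for all large k.
        Applying this with eps = 1/j for j = 1, 2, ... and intersecting the countably many full-measure sets,
        for a.e. x we get limsup_k |f_k(x) - f(x)| <= 1/j for every j, hence f_k -> f almost everywhere.
Conclusion: series converges; Borel-Cantelli yields f_k -> f a.e.


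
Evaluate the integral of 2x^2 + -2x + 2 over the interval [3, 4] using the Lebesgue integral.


The Lebesgue integral of a Riemann-integrable function agrees with the Riemann integral.
Antiderivative F(x) = (2/3)x^3 + (-2/2)x^2 + 2x
F(4) = (2/3)*4^3 + (-2/2)*4^2 + 2*4
     = (2/3)*64 + (-2/2)*16 + 2*4
     = 42.666667 + -16 + 8
     = 34.666667
F(3) = 15
Integral = F(4) - F(3) = 34.666667 - 15 = 19.666667


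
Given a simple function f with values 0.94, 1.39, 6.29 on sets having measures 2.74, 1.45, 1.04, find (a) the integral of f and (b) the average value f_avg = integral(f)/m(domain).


Step 1: Integral = sum(value_i * measure_i)
= 0.94*2.74 + 1.39*1.45 + 6.29*1.04
= 2.5756 + 2.0155 + 6.5416
= 11.1327
Step 2: Total measure of domain = 2.74 + 1.45 + 1.04 = 5.23
Step 3: Average value = 11.1327 / 5.23 = 2.128623


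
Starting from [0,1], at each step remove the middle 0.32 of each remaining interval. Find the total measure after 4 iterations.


Step 1: At each step, fraction remaining = 1 - 0.32 = 0.68
Step 2: After 4 steps, measure = (0.68)^4
Step 3: Computing the power step by step:
  After step 1: 0.68
  After step 2: 0.4624
  After step 3: 0.314432
  After step 4: 0.213814
Result = 0.213814


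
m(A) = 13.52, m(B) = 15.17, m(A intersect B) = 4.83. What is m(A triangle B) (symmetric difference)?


m(A Delta B) = m(A) + m(B) - 2*m(A n B)
= 13.52 + 15.17 - 2*4.83
= 13.52 + 15.17 - 9.66
= 19.03


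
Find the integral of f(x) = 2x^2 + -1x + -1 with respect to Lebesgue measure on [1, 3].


The Lebesgue integral of a Riemann-integrable function agrees with the Riemann integral.
Antiderivative F(x) = (2/3)x^3 + (-1/2)x^2 + -1x
F(3) = (2/3)*3^3 + (-1/2)*3^2 + -1*3
     = (2/3)*27 + (-1/2)*9 + -1*3
     = 18 + -4.5 + -3
     = 10.5
F(1) = -0.833333
Integral = F(3) - F(1) = 10.5 - -0.833333 = 11.333333


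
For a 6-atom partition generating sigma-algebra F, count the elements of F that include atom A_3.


Each element of F is a union of some subset S of the 6 atoms.
The element contains A_3 iff A_3 is in S.
So we count subsets S of {A_1,...,A_6} with A_3 in S: choose freely among the other 5 atoms.
Count = 2^(6-1) = 2^5 = 32.


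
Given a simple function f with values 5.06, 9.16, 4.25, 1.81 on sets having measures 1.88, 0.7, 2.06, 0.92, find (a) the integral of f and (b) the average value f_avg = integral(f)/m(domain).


Step 1: Integral = sum(value_i * measure_i)
= 5.06*1.88 + 9.16*0.7 + 4.25*2.06 + 1.81*0.92
= 9.5128 + 6.412 + 8.755 + 1.6652
= 26.345
Step 2: Total measure of domain = 1.88 + 0.7 + 2.06 + 0.92 = 5.56
Step 3: Average value = 26.345 / 5.56 = 4.738309


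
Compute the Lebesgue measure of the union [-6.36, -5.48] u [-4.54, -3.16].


For pairwise disjoint intervals, m(union) = sum of lengths.
= (-5.48 - -6.36) + (-3.16 - -4.54)
= 0.88 + 1.38
= 2.26


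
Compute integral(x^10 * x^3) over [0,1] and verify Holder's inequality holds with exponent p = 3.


Step 1: Exact integral of f*g = integral(x^13, 0, 1) = 1/14
     = 0.071429
Step 2: Holder bound with p=3, q=1.5:
  ||f||_p = (integral x^30 dx)^(1/3) = (1/31)^(1/3) = 0.318331
  ||g||_q = (integral x^4.5 dx)^(1/1.5) = (1/5.5)^(1/1.5) = 0.320941
Step 3: Holder bound = ||f||_p * ||g||_q = 0.318331 * 0.320941 = 0.102166
Verification: 0.071429 <= 0.102166 (Holder holds)


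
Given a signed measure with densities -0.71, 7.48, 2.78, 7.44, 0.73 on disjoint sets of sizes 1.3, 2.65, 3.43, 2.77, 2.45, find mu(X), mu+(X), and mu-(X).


Step 1: Compute signed measure on each set:
  Set 1: -0.71 * 1.3 = -0.923
  Set 2: 7.48 * 2.65 = 19.822
  Set 3: 2.78 * 3.43 = 9.5354
  Set 4: 7.44 * 2.77 = 20.6088
  Set 5: 0.73 * 2.45 = 1.7885
Step 2: Total signed measure = (-0.923) + (19.822) + (9.5354) + (20.6088) + (1.7885)
     = 50.8317
Step 3: Positive part mu+(X) = sum of positive contributions = 51.7547
Step 4: Negative part mu-(X) = |sum of negative contributions| = 0.923


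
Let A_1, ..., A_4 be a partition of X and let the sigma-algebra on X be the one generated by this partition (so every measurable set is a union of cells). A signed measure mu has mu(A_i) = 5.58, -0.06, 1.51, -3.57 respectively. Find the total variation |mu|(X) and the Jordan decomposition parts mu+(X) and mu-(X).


Step 1: Every measurable set is a union of atoms (the cells / points), so a Hahn decomposition is
  obtained by grouping atoms by sign: P = union of atoms with mu > 0, N = union of the remaining atoms.
  Atoms in P (indices): 1, 3;  atoms in N (indices): 2, 4
  Positive values: 5.58, 1.51
  Negative values: -0.06, -3.57
Step 2: mu+(X) = mu(P) = sum of positive atom values = 7.09
Step 3: mu-(X) = -mu(N) = sum of |negative atom values| = 3.63
Step 4: |mu|(X) = mu+(X) + mu-(X) = 7.09 + 3.63 = 10.72


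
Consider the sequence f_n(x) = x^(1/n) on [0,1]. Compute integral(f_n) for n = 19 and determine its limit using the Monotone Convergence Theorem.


At n = 19: f_19(x) = x^(1/19).
Step 1: integral(x^(1/19), 0, 1) = [x^(1/19+1) / (1/19+1)] from 0 to 1
     = 1 / (1/19 + 1) = 1 / ((19+1)/19) = 19/(19+1)
     = 19/20 = 0.95
Step 2: As n -> infinity, f_n(x) = x^(1/n) -> 1 for x in (0,1], and f_n is increasing in n.
By MCT, lim_n integral(f_n) = integral(lim_n f_n) = integral(1, 0, 1) = 1.
Step 3: Verify convergence: 19/20 = 0.95 -> 1


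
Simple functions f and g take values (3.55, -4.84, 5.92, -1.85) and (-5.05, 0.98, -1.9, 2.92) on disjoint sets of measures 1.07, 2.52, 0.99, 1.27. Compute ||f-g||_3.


Step 1: Compute differences f_i - g_i:
  3.55 - -5.05 = 8.6
  -4.84 - 0.98 = -5.82
  5.92 - -1.9 = 7.82
  -1.85 - 2.92 = -4.77
Step 2: Compute |diff|^3 * measure for each set:
  |8.6|^3 * 1.07 = 636.056 * 1.07 = 680.57992
  |-5.82|^3 * 2.52 = 197.137368 * 2.52 = 496.786167
  |7.82|^3 * 0.99 = 478.211768 * 0.99 = 473.42965
  |-4.77|^3 * 1.27 = 108.531333 * 1.27 = 137.834793
Step 3: Sum = 1788.630531
Step 4: ||f-g||_3 = (1788.630531)^(1/3) = 12.138738


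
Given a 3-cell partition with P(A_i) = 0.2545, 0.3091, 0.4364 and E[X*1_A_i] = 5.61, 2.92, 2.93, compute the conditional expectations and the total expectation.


For each cell A_i: E[X|A_i] = E[X*1_A_i] / P(A_i)
Step 1: E[X|A_1] = 5.61 / 0.2545 = 22.043222
Step 2: E[X|A_2] = 2.92 / 0.3091 = 9.446781
Step 3: E[X|A_3] = 2.93 / 0.4364 = 6.714024
Verification: E[X] = sum E[X*1_A_i] = 5.61 + 2.92 + 2.93 = 11.46


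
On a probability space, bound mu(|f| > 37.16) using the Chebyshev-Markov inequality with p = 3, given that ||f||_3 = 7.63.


Chebyshev/Markov inequality: mu(|f| > eps) <= (||f||_p / eps)^p
Step 1: ||f||_3 / eps = 7.63 / 37.16 = 0.205328
Step 2: Raise to power p = 3:
  (0.205328)^3 = 0.008657
Step 3: Therefore mu(|f| > 37.16) <= 0.008657


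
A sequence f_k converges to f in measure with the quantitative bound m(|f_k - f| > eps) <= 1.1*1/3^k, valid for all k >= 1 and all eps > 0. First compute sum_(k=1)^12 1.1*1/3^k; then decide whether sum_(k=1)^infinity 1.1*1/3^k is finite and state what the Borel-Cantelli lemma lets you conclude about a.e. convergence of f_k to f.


Step 1: List the terms 1.1*1/3^k for k = 1 to 12:
  k=1: 0.366667
  k=2: 0.122222
  k=3: 0.040741
  k=4: 0.01358
  k=5: 0.004527
  k=6: 0.001509
  k=7: 5.029721e-04
  k=8: 1.676574e-04
  k=9: 5.588579e-05
  k=10: 1.862860e-05
  k=11: 6.209532e-06
  k=12: 2.069844e-06
Step 2: Partial sum = 0.366667 + 0.122222 + 0.040741 + 0.01358 + 0.004527 + 0.001509 + 5.029721e-04 + 1.676574e-04 + 5.588579e-05 + 1.862860e-05 + 6.209532e-06 + 2.069844e-06
     = 0.549999
Step 3: The full series sum_(k>=1) 1.1*1/3^k converges (geometric series with ratio 1/3 < 1; a constant multiple of a convergent series converges).
Step 4: Fix eps > 0. Since sum_k m(|f_k - f| > eps) < infinity, the Borel-Cantelli lemma gives
        m(limsup_k {|f_k - f| > eps}) = 0, i.e. for a.e. x, |f_k(x) - f(x)| <= eps for all large k.
        Applying this with eps = 1/j for j = 1, 2, ... and intersecting the countably many full-measure sets,
        for a.e. x we get limsup_k |f_k(x) - f(x)| <= 1/j for every j, hence f_k -> f almost everywhere.
Conclusion: series converges; Borel-Cantelli yields f_k -> f a.e.


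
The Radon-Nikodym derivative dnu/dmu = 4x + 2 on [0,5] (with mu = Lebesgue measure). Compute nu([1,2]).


nu(A) = integral_A (dnu/dmu) dmu = integral_1^2 (4x + 2) dx
Step 1: Antiderivative F(x) = (4/2)x^2 + 2x
Step 2: F(2) = (4/2)*2^2 + 2*2 = 8 + 4 = 12
Step 3: F(1) = (4/2)*1^2 + 2*1 = 2 + 2 = 4
Step 4: nu([1,2]) = F(2) - F(1) = 12 - 4 = 8


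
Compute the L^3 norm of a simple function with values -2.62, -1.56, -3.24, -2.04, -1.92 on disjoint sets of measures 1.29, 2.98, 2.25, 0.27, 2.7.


Step 1: Compute |f_i|^3 for each value:
  |-2.62|^3 = 17.984728
  |-1.56|^3 = 3.796416
  |-3.24|^3 = 34.012224
  |-2.04|^3 = 8.489664
  |-1.92|^3 = 7.077888
Step 2: Multiply by measures and sum:
  17.984728 * 1.29 = 23.200299
  3.796416 * 2.98 = 11.31332
  34.012224 * 2.25 = 76.527504
  8.489664 * 0.27 = 2.292209
  7.077888 * 2.7 = 19.110298
Sum = 23.200299 + 11.31332 + 76.527504 + 2.292209 + 19.110298 = 132.44363
Step 3: Take the p-th root:
||f||_3 = (132.44363)^(1/3) = 5.097341


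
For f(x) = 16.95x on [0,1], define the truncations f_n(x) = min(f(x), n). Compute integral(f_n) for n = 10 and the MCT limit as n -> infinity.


f(x) = 16.95x on [0,1]; f_n(x) = min(16.95x, n). At n = 10:
Step 1: f(x) reaches 10 at x = 10/16.95 = 0.589971
Step 2: integral(f_10) = integral(16.95x, 0, 0.589971) + integral(10, 0.589971, 1)
       = 16.95*0.589971^2/2 + 10*(1 - 0.589971)
       = 2.949853 + 4.100295
       = 7.050147
Step 3: As n -> infinity, f_n increases to f, so by MCT integral(f_n) -> integral(f) = 16.95/2 = 8.475.
Convergence: integral(f_10) = 7.050147 -> 8.475 as n -> infinity


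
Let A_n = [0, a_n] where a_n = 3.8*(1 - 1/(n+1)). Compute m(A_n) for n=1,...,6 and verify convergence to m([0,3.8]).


By continuity of measure from below: if A_n increases to A, then m(A_n) -> m(A).
Here A = [0, 3.8], so m(A) = 3.8
Step 1: a_1 = 3.8*(1 - 1/2) = 1.9, m(A_1) = 1.9
Step 2: a_2 = 3.8*(1 - 1/3) = 2.5333, m(A_2) = 2.5333
Step 3: a_3 = 3.8*(1 - 1/4) = 2.85, m(A_3) = 2.85
Step 4: a_4 = 3.8*(1 - 1/5) = 3.04, m(A_4) = 3.04
Step 5: a_5 = 3.8*(1 - 1/6) = 3.1667, m(A_5) = 3.1667
Step 6: a_6 = 3.8*(1 - 1/7) = 3.2571, m(A_6) = 3.2571
Limit: m(A_n) -> m([0,3.8]) = 3.8


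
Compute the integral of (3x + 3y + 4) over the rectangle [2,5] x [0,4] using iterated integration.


By Fubini, integrate in x first, then y.
Step 1: Fix y, integrate over x in [2,5]:
  integral(3x + 3y + 4, x=2..5)
  = 3*(5^2 - 2^2)/2 + (3y + 4)*(5 - 2)
  = 31.5 + (3y + 4)*3
  = 31.5 + 9y + 12
  = 43.5 + 9y
Step 2: Integrate over y in [0,4]:
  integral(43.5 + 9y, y=0..4)
  = 43.5*4 + 9*(4^2 - 0^2)/2
  = 174 + 72
  = 246


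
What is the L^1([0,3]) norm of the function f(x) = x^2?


Step 1: ||f||_1 = (integral_0^3 |x^2|^1 dx)^(1/1)
     = (integral_0^3 x^2 dx)^(1/1)
Step 2: integral_0^3 x^2 dx = [x^3/(3)] from 0 to 3 = 3^3/3
     = 27/3 = 9
Step 3: ||f||_1 = (9)^(1/1) = 9


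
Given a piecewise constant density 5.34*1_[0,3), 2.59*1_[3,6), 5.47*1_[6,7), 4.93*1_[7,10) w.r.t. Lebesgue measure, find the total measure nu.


Integrate each piece of the Radon-Nikodym derivative:
Step 1: integral_0^3 5.34 dx = 5.34*(3-0) = 5.34*3 = 16.02
Step 2: integral_3^6 2.59 dx = 2.59*(6-3) = 2.59*3 = 7.77
Step 3: integral_6^7 5.47 dx = 5.47*(7-6) = 5.47*1 = 5.47
Step 4: integral_7^10 4.93 dx = 4.93*(10-7) = 4.93*3 = 14.79
Total: 16.02 + 7.77 + 5.47 + 14.79 = 44.05


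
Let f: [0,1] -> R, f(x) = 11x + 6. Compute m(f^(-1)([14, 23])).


f^(-1)([14, 23]) = {x : 14 <= 11x + 6 <= 23}
Solving: (14 - 6)/11 <= x <= (23 - 6)/11
= [0.727273, 1.545455]
Intersecting with [0,1]: [0.727273, 1]
Measure = 1 - 0.727273 = 0.272727


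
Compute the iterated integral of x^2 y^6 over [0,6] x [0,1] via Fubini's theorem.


By Fubini's theorem, the double integral factors as a product of single integrals:
Step 1: integral_0^6 x^2 dx = [x^3/3] from 0 to 6
     = 6^3/3 = 72
Step 2: integral_0^1 y^6 dy = [y^7/7] from 0 to 1
     = 1^7/7 = 0.142857
Step 3: Double integral = 72 * 0.142857 = 10.285714


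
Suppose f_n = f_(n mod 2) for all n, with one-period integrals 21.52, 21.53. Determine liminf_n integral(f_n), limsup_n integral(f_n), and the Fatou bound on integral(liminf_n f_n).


The sequence (integral(f_n)) is periodic with period 2, repeating the values 21.52, 21.53 indefinitely.
Step 1: For a periodic sequence, every tail (a_m, a_(m+1), ...) contains all 2 period values infinitely often.
Step 2: Hence inf of every tail = min of the period values = min(21.52, 21.53) = 21.52.
        liminf_n integral(f_n) = sup over m of (inf of tail from m) = 21.52.
Step 3: Similarly sup of every tail = max of the period values = 21.53.
        limsup_n integral(f_n) = 21.53.
Step 4: Fatou's lemma: integral(liminf_n f_n) <= liminf_n integral(f_n) = 21.52.
        So the integral of the pointwise liminf is at most 21.52.


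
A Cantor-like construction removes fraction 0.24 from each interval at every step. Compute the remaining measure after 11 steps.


Step 1: At each step, fraction remaining = 1 - 0.24 = 0.76
Step 2: After 11 steps, measure = (0.76)^11
Result = 0.04886


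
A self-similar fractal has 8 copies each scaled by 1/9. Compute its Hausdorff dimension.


For a self-similar set with N copies scaled by 1/r:
dim_H = log(N)/log(r) = log(8)/log(9)
= 2.079442/2.197225
= 0.946395


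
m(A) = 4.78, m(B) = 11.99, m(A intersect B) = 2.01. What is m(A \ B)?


m(A \ B) = m(A) - m(A n B)
= 4.78 - 2.01
= 2.77


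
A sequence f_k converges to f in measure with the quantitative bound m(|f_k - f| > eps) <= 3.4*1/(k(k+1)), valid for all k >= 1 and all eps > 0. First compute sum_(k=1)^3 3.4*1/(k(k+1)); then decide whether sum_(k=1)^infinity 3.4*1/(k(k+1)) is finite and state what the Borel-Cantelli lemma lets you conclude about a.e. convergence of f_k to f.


Step 1: List the terms 3.4*1/(k(k+1)) for k = 1 to 3:
  k=1: 1.7
  k=2: 0.566667
  k=3: 0.283333
Step 2: Partial sum = 1.7 + 0.566667 + 0.283333
     = 2.55
Step 3: The full series sum_(k>=1) 3.4*1/(k(k+1)) converges (telescoping series sum 1/(k(k+1)) = 1; a constant multiple of a convergent series converges).
Step 4: Fix eps > 0. Since sum_k m(|f_k - f| > eps) < infinity, the Borel-Cantelli lemma gives
        m(limsup_k {|f_k - f| > eps}) = 0, i.e. for a.e. x, |f_k(x) - f(x)| <= eps for all large k.
        Applying this with eps = 1/j for j = 1, 2, ... and intersecting the countably many full-measure sets,
        for a.e. x we get limsup_k |f_k(x) - f(x)| <= 1/j for every j, hence f_k -> f almost everywhere.
Conclusion: series converges; Borel-Cantelli yields f_k -> f a.e.


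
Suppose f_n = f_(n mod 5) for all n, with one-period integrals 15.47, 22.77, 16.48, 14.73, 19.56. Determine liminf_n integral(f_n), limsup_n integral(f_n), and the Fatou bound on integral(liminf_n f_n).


The sequence (integral(f_n)) is periodic with period 5, repeating the values 15.47, 22.77, 16.48, 14.73, 19.56 indefinitely.
Step 1: For a periodic sequence, every tail (a_m, a_(m+1), ...) contains all 5 period values infinitely often.
Step 2: Hence inf of every tail = min of the period values = min(15.47, 22.77, 16.48, 14.73, 19.56) = 14.73.
        liminf_n integral(f_n) = sup over m of (inf of tail from m) = 14.73.
Step 3: Similarly sup of every tail = max of the period values = 22.77.
        limsup_n integral(f_n) = 22.77.
Step 4: Fatou's lemma: integral(liminf_n f_n) <= liminf_n integral(f_n) = 14.73.
        So the integral of the pointwise liminf is at most 14.73.


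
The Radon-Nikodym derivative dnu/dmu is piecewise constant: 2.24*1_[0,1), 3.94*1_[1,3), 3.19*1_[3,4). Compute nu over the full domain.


Integrate each piece of the Radon-Nikodym derivative:
Step 1: integral_0^1 2.24 dx = 2.24*(1-0) = 2.24*1 = 2.24
Step 2: integral_1^3 3.94 dx = 3.94*(3-1) = 3.94*2 = 7.88
Step 3: integral_3^4 3.19 dx = 3.19*(4-3) = 3.19*1 = 3.19
Total: 2.24 + 7.88 + 3.19 = 13.31


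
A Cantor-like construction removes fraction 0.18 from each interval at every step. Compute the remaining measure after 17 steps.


Step 1: At each step, fraction remaining = 1 - 0.18 = 0.82
Step 2: After 17 steps, measure = (0.82)^17
Result = 0.034264


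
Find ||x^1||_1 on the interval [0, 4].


Step 1: ||f||_1 = (integral_0^4 |x^1|^1 dx)^(1/1)
     = (integral_0^4 x^1 dx)^(1/1)
Step 2: integral_0^4 x^1 dx = [x^2/(2)] from 0 to 4 = 4^2/2
     = 16/2 = 8
Step 3: ||f||_1 = (8)^(1/1) = 8


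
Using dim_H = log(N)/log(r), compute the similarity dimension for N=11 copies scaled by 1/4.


For a self-similar set with N copies scaled by 1/r:
dim_H = log(N)/log(r) = log(11)/log(4)
= 2.397895/1.386294
= 1.729716


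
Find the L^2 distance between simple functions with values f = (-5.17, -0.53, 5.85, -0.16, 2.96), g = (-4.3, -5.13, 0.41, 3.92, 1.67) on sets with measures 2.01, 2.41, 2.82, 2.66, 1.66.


Step 1: Compute differences f_i - g_i:
  -5.17 - -4.3 = -0.87
  -0.53 - -5.13 = 4.6
  5.85 - 0.41 = 5.44
  -0.16 - 3.92 = -4.08
  2.96 - 1.67 = 1.29
Step 2: Compute |diff|^2 * measure for each set:
  |-0.87|^2 * 2.01 = 0.7569 * 2.01 = 1.521369
  |4.6|^2 * 2.41 = 21.16 * 2.41 = 50.9956
  |5.44|^2 * 2.82 = 29.5936 * 2.82 = 83.453952
  |-4.08|^2 * 2.66 = 16.6464 * 2.66 = 44.279424
  |1.29|^2 * 1.66 = 1.6641 * 1.66 = 2.762406
Step 3: Sum = 183.012751
Step 4: ||f-g||_2 = (183.012751)^(1/2) = 13.528221


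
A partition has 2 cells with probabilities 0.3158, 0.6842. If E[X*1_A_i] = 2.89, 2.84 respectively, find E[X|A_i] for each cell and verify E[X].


For each cell A_i: E[X|A_i] = E[X*1_A_i] / P(A_i)
Step 1: E[X|A_1] = 2.89 / 0.3158 = 9.151362
Step 2: E[X|A_2] = 2.84 / 0.6842 = 4.150833
Verification: E[X] = sum E[X*1_A_i] = 2.89 + 2.84 = 5.73


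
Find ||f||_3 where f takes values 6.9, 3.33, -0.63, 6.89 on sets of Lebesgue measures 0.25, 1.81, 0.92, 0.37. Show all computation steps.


Step 1: Compute |f_i|^3 for each value:
  |6.9|^3 = 328.509
  |3.33|^3 = 36.926037
  |-0.63|^3 = 0.250047
  |6.89|^3 = 327.082769
Step 2: Multiply by measures and sum:
  328.509 * 0.25 = 82.12725
  36.926037 * 1.81 = 66.836127
  0.250047 * 0.92 = 0.230043
  327.082769 * 0.37 = 121.020625
Sum = 82.12725 + 66.836127 + 0.230043 + 121.020625 = 270.214045
Step 3: Take the p-th root:
||f||_3 = (270.214045)^(1/3) = 6.465012


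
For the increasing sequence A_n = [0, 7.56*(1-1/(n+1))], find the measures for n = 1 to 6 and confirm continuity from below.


By continuity of measure from below: if A_n increases to A, then m(A_n) -> m(A).
Here A = [0, 7.56], so m(A) = 7.56
Step 1: a_1 = 7.56*(1 - 1/2) = 3.78, m(A_1) = 3.78
Step 2: a_2 = 7.56*(1 - 1/3) = 5.04, m(A_2) = 5.04
Step 3: a_3 = 7.56*(1 - 1/4) = 5.67, m(A_3) = 5.67
Step 4: a_4 = 7.56*(1 - 1/5) = 6.048, m(A_4) = 6.048
Step 5: a_5 = 7.56*(1 - 1/6) = 6.3, m(A_5) = 6.3
Step 6: a_6 = 7.56*(1 - 1/7) = 6.48, m(A_6) = 6.48
Limit: m(A_n) -> m([0,7.56]) = 7.56


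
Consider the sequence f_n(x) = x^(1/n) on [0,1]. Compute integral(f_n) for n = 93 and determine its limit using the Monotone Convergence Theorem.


At n = 93: f_93(x) = x^(1/93).
Step 1: integral(x^(1/93), 0, 1) = [x^(1/93+1) / (1/93+1)] from 0 to 1
     = 1 / (1/93 + 1) = 1 / ((93+1)/93) = 93/(93+1)
     = 93/94 = 0.989362
Step 2: As n -> infinity, f_n(x) = x^(1/n) -> 1 for x in (0,1], and f_n is increasing in n.
By MCT, lim_n integral(f_n) = integral(lim_n f_n) = integral(1, 0, 1) = 1.
Step 3: Verify convergence: 93/94 = 0.989362 -> 1


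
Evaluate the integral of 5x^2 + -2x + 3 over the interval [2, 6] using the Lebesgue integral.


The Lebesgue integral of a Riemann-integrable function agrees with the Riemann integral.
Antiderivative F(x) = (5/3)x^3 + (-2/2)x^2 + 3x
F(6) = (5/3)*6^3 + (-2/2)*6^2 + 3*6
     = (5/3)*216 + (-2/2)*36 + 3*6
     = 360 + -36 + 18
     = 342
F(2) = 15.333333
Integral = F(6) - F(2) = 342 - 15.333333 = 326.666667


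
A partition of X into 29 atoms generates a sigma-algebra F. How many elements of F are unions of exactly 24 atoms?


Each element of F is a union of some subset of the 29 atoms.
Elements that are unions of exactly 24 atoms correspond to 24-element subsets of the 29 atoms.
Count = C(29, 24) = 29! / (24! * 5!) = 118755.


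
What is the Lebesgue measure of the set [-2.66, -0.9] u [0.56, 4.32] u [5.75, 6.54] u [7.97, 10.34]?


For pairwise disjoint intervals, m(union) = sum of lengths.
= (-0.9 - -2.66) + (4.32 - 0.56) + (6.54 - 5.75) + (10.34 - 7.97)
= 1.76 + 3.76 + 0.79 + 2.37
= 8.68


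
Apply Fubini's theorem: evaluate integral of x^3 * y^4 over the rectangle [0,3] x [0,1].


By Fubini's theorem, the double integral factors as a product of single integrals:
Step 1: integral_0^3 x^3 dx = [x^4/4] from 0 to 3
     = 3^4/4 = 20.25
Step 2: integral_0^1 y^4 dy = [y^5/5] from 0 to 1
     = 1^5/5 = 0.2
Step 3: Double integral = 20.25 * 0.2 = 4.05


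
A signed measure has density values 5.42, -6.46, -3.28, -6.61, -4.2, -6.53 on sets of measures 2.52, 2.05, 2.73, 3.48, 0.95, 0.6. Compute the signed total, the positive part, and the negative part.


Step 1: Compute signed measure on each set:
  Set 1: 5.42 * 2.52 = 13.6584
  Set 2: -6.46 * 2.05 = -13.243
  Set 3: -3.28 * 2.73 = -8.9544
  Set 4: -6.61 * 3.48 = -23.0028
  Set 5: -4.2 * 0.95 = -3.99
  Set 6: -6.53 * 0.6 = -3.918
Step 2: Total signed measure = (13.6584) + (-13.243) + (-8.9544) + (-23.0028) + (-3.99) + (-3.918)
     = -39.4498
Step 3: Positive part mu+(X) = sum of positive contributions = 13.6584
Step 4: Negative part mu-(X) = |sum of negative contributions| = 53.1082


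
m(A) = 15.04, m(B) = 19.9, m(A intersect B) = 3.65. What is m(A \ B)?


m(A \ B) = m(A) - m(A n B)
= 15.04 - 3.65
= 11.39


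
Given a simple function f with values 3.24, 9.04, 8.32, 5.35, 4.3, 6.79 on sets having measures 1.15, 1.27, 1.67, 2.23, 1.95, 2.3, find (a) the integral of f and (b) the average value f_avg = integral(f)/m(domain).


Step 1: Integral = sum(value_i * measure_i)
= 3.24*1.15 + 9.04*1.27 + 8.32*1.67 + 5.35*2.23 + 4.3*1.95 + 6.79*2.3
= 3.726 + 11.4808 + 13.8944 + 11.9305 + 8.385 + 15.617
= 65.0337
Step 2: Total measure of domain = 1.15 + 1.27 + 1.67 + 2.23 + 1.95 + 2.3 = 10.57
Step 3: Average value = 65.0337 / 10.57 = 6.152668


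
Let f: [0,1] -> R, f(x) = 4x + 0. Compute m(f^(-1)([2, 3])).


f^(-1)([2, 3]) = {x : 2 <= 4x + 0 <= 3}
Solving: (2 - 0)/4 <= x <= (3 - 0)/4
= [0.5, 0.75]
Intersecting with [0,1]: [0.5, 0.75]
Measure = 0.75 - 0.5 = 0.25


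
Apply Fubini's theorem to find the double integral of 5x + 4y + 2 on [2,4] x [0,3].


By Fubini, integrate in x first, then y.
Step 1: Fix y, integrate over x in [2,4]:
  integral(5x + 4y + 2, x=2..4)
  = 5*(4^2 - 2^2)/2 + (4y + 2)*(4 - 2)
  = 30 + (4y + 2)*2
  = 30 + 8y + 4
  = 34 + 8y
Step 2: Integrate over y in [0,3]:
  integral(34 + 8y, y=0..3)
  = 34*3 + 8*(3^2 - 0^2)/2
  = 102 + 36
  = 138


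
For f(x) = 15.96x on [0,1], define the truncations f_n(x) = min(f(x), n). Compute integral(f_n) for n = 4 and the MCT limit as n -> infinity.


f(x) = 15.96x on [0,1]; f_n(x) = min(15.96x, n). At n = 4:
Step 1: f(x) reaches 4 at x = 4/15.96 = 0.250627
Step 2: integral(f_4) = integral(15.96x, 0, 0.250627) + integral(4, 0.250627, 1)
       = 15.96*0.250627^2/2 + 4*(1 - 0.250627)
       = 0.501253 + 2.997494
       = 3.498747
Step 3: As n -> infinity, f_n increases to f, so by MCT integral(f_n) -> integral(f) = 15.96/2 = 7.98.
Convergence: integral(f_4) = 3.498747 -> 7.98 as n -> infinity


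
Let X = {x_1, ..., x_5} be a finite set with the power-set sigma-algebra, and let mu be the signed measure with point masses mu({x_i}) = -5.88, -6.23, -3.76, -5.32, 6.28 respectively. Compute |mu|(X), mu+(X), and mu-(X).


Step 1: Every measurable set is a union of atoms (the cells / points), so a Hahn decomposition is
  obtained by grouping atoms by sign: P = union of atoms with mu > 0, N = union of the remaining atoms.
  Atoms in P (indices): 5;  atoms in N (indices): 1, 2, 3, 4
  Positive values: 6.28
  Negative values: -5.88, -6.23, -3.76, -5.32
Step 2: mu+(X) = mu(P) = sum of positive atom values = 6.28
Step 3: mu-(X) = -mu(N) = sum of |negative atom values| = 21.19
Step 4: |mu|(X) = mu+(X) + mu-(X) = 6.28 + 21.19 = 27.47


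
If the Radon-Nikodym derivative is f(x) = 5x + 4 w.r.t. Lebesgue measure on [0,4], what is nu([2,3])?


nu(A) = integral_A (dnu/dmu) dmu = integral_2^3 (5x + 4) dx
Step 1: Antiderivative F(x) = (5/2)x^2 + 4x
Step 2: F(3) = (5/2)*3^2 + 4*3 = 22.5 + 12 = 34.5
Step 3: F(2) = (5/2)*2^2 + 4*2 = 10 + 8 = 18
Step 4: nu([2,3]) = F(3) - F(2) = 34.5 - 18 = 16.5


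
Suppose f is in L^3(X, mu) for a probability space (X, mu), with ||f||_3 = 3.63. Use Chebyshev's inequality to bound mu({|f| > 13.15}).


Chebyshev/Markov inequality: mu(|f| > eps) <= (||f||_p / eps)^p
Step 1: ||f||_3 / eps = 3.63 / 13.15 = 0.276046
Step 2: Raise to power p = 3:
  (0.276046)^3 = 0.021035
Step 3: Therefore mu(|f| > 13.15) <= 0.021035


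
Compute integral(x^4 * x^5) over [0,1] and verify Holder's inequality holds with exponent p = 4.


Step 1: Exact integral of f*g = integral(x^9, 0, 1) = 1/10
     = 0.1
Step 2: Holder bound with p=4, q=1.333333:
  ||f||_p = (integral x^16 dx)^(1/4) = (1/17)^(1/4) = 0.492479
  ||g||_q = (integral x^6.666667 dx)^(1/1.333333) = (1/7.666667)^(1/1.333333) = 0.217043
Step 3: Holder bound = ||f||_p * ||g||_q = 0.492479 * 0.217043 = 0.106889
Verification: 0.1 <= 0.106889 (Holder holds)


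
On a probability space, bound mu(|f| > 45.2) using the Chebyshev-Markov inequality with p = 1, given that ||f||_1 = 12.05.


Chebyshev/Markov inequality: mu(|f| > eps) <= (||f||_p / eps)^p
Step 1: ||f||_1 / eps = 12.05 / 45.2 = 0.266593
Step 2: Raise to power p = 1:
  (0.266593)^1 = 0.266593
Step 3: Therefore mu(|f| > 45.2) <= 0.266593


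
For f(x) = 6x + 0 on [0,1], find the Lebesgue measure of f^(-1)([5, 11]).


f^(-1)([5, 11]) = {x : 5 <= 6x + 0 <= 11}
Solving: (5 - 0)/6 <= x <= (11 - 0)/6
= [0.833333, 1.833333]
Intersecting with [0,1]: [0.833333, 1]
Measure = 1 - 0.833333 = 0.166667


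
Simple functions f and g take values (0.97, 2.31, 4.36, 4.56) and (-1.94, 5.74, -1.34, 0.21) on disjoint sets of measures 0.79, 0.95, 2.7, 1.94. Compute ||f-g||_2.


Step 1: Compute differences f_i - g_i:
  0.97 - -1.94 = 2.91
  2.31 - 5.74 = -3.43
  4.36 - -1.34 = 5.7
  4.56 - 0.21 = 4.35
Step 2: Compute |diff|^2 * measure for each set:
  |2.91|^2 * 0.79 = 8.4681 * 0.79 = 6.689799
  |-3.43|^2 * 0.95 = 11.7649 * 0.95 = 11.176655
  |5.7|^2 * 2.7 = 32.49 * 2.7 = 87.723
  |4.35|^2 * 1.94 = 18.9225 * 1.94 = 36.70965
Step 3: Sum = 142.299104
Step 4: ||f-g||_2 = (142.299104)^(1/2) = 11.928919


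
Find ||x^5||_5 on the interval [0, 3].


Step 1: ||f||_5 = (integral_0^3 |x^5|^5 dx)^(1/5)
     = (integral_0^3 x^25 dx)^(1/5)
Step 2: integral_0^3 x^25 dx = [x^26/(26)] from 0 to 3 = 3^26/26
     = 2541865828329/26 = 9.776407e+10
Step 3: ||f||_5 = (9.776407e+10)^(1/5) = 157.774152


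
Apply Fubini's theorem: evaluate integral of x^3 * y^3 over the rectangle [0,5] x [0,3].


By Fubini's theorem, the double integral factors as a product of single integrals:
Step 1: integral_0^5 x^3 dx = [x^4/4] from 0 to 5
     = 5^4/4 = 156.25
Step 2: integral_0^3 y^3 dy = [y^4/4] from 0 to 3
     = 3^4/4 = 20.25
Step 3: Double integral = 156.25 * 20.25 = 3164.0625


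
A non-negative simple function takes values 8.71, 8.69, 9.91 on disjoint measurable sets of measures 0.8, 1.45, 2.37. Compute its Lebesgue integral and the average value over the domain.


Step 1: Integral = sum(value_i * measure_i)
= 8.71*0.8 + 8.69*1.45 + 9.91*2.37
= 6.968 + 12.6005 + 23.4867
= 43.0552
Step 2: Total measure of domain = 0.8 + 1.45 + 2.37 = 4.62
Step 3: Average value = 43.0552 / 4.62 = 9.319307


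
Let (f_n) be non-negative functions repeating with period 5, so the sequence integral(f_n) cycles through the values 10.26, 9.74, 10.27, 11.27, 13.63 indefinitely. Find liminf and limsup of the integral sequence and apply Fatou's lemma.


The sequence (integral(f_n)) is periodic with period 5, repeating the values 10.26, 9.74, 10.27, 11.27, 13.63 indefinitely.
Step 1: For a periodic sequence, every tail (a_m, a_(m+1), ...) contains all 5 period values infinitely often.
Step 2: Hence inf of every tail = min of the period values = min(10.26, 9.74, 10.27, 11.27, 13.63) = 9.74.
        liminf_n integral(f_n) = sup over m of (inf of tail from m) = 9.74.
Step 3: Similarly sup of every tail = max of the period values = 13.63.
        limsup_n integral(f_n) = 13.63.
Step 4: Fatou's lemma: integral(liminf_n f_n) <= liminf_n integral(f_n) = 9.74.
        So the integral of the pointwise liminf is at most 9.74.
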